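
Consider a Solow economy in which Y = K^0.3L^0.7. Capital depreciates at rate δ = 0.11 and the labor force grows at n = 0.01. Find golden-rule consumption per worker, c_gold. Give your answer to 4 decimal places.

The effective depreciation rate is n + δ = 0.01 + 0.11 = 0.12.
At the golden rule the marginal product of capital equals n+δ: 0.3·k^(0.3−1) = 0.12. Solving, k_gold = (0.3/0.12)^(1/0.7) ≈ 3.7024.
y_gold = 3.7024^0.3 ≈ 1.4810.
c_gold = y_gold − (n+δ)·k_gold = 1.4810 − 0.12·3.7024 ≈ 1.0367.

c_gold ≈ 1.0367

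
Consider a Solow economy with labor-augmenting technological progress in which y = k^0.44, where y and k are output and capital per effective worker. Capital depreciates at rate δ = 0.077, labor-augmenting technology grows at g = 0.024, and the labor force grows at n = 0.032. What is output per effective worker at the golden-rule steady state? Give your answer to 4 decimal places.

y_gold ≈ 2.5601

Break-even investment rate: n + g + δ = 0.032 + 0.024 + 0.077 = 0.133.
At the golden rule the marginal product of capital equals n+g+δ: 0.44·k^(0.44−1) = 0.133. Solving, k_gold = (0.44/0.133)^(1/0.56) ≈ 8.4695.
Output: y_gold = k_gold^0.44 = 8.4695^0.44 ≈ 2.5601.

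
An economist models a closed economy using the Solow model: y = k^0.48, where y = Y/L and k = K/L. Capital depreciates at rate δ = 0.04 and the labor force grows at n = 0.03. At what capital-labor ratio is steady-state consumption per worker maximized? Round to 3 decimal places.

The effective depreciation rate is n + δ = 0.03 + 0.04 = 0.07.
Maximizing c = f(k) − (n+δ)·k gives f'(k) = n+δ, i.e. 0.48·k^(0.48−1) = 0.07, so k_gold = (0.48/0.07)^(1/0.52) ≈ 40.5478.

k_gold ≈ 40.548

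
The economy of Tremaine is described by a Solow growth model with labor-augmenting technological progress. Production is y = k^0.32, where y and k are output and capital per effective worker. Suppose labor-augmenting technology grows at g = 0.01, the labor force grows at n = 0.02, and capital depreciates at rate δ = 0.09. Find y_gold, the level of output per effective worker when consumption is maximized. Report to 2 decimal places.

Break-even investment rate: n + g + δ = 0.02 + 0.01 + 0.09 = 0.12.
Golden rule sets MPK = n+g+δ: 0.32·k^(0.32−1) = 0.12, so k_gold = (0.32/0.12)^(1/0.68) ≈ 4.2308.
Output: y_gold = k_gold^0.32 = 4.2308^0.32 ≈ 1.5866.

y_gold ≈ 1.59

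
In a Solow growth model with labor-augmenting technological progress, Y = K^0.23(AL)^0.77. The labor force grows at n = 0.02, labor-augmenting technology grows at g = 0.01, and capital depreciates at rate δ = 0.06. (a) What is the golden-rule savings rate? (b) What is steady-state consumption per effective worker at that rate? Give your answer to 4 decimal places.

Capital per effective worker breaks even when investment replaces (n + g + δ)·k; here n + g + δ = 0.09.
For Cobb-Douglas, s_gold equals capital's share: s_gold = 0.23.
Maximizing c = f(k) − (n+g+δ)·k gives f'(k) = n+g+δ, i.e. 0.23·k^(0.23−1) = 0.09, so k_gold = (0.23/0.09)^(1/0.77) ≈ 3.3822.
y_gold = 3.3822^0.23 ≈ 1.3235; c_gold = (1−0.23)·y_gold ≈ 1.0191.

(a) s_gold = 0.2300; (b) c_gold ≈ 1.0191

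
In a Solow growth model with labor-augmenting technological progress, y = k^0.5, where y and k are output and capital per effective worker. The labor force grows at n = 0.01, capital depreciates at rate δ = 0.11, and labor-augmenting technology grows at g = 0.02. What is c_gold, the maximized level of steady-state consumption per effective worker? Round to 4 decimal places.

Break-even investment rate: n + g + δ = 0.01 + 0.02 + 0.11 = 0.14.
At the golden rule the marginal product of capital equals n+g+δ: 0.5·k^(0.5−1) = 0.14. Solving, k_gold = (0.5/0.14)^(1/0.5) ≈ 12.7551.
y_gold = 12.7551^0.5 ≈ 3.5714.
c_gold = y_gold − (n+g+δ)·k_gold = 3.5714 − 0.14·12.7551 ≈ 1.7857.

c_gold ≈ 1.7857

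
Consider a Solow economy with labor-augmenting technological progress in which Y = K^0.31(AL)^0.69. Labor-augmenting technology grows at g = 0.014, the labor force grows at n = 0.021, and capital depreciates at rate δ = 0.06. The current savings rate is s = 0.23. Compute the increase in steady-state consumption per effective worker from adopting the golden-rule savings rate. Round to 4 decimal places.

Δc ≈ 0.0283

Break-even investment rate: n + g + δ = 0.021 + 0.014 + 0.06 = 0.095.
Current steady state (s = 0.23): k* = (0.23/0.095)^(1/0.69) ≈ 3.6019, y* = 3.6019^0.31 ≈ 1.4877, c* = (1−0.23)·1.4877 ≈ 1.1456.
Setting f'(k) = n+g+δ gives 0.31·k^(0.31−1) = 0.095, hence k_gold = (0.31/0.095)^(1/0.69) ≈ 5.5514.
y_gold = 5.5514^0.31 ≈ 1.7012, c_gold = y_gold − 0.095·k_gold ≈ 1.1739.
Gain: Δc = 1.1739 − 1.1456 ≈ 0.0283.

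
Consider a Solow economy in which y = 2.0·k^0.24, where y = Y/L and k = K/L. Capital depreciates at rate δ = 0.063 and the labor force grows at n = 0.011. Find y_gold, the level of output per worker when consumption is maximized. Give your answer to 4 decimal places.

Break-even investment rate: n + δ = 0.011 + 0.063 = 0.074.
Golden rule sets MPK = n+δ: 0.24·2.0·k^(0.24−1) = 0.074, so k_gold = (0.24·2.0/0.074)^(1/0.76) ≈ 11.7067.
Output: y_gold = 2.0·k_gold^0.24 = 2.0·11.7067^0.24 ≈ 3.6096.

y_gold ≈ 3.6096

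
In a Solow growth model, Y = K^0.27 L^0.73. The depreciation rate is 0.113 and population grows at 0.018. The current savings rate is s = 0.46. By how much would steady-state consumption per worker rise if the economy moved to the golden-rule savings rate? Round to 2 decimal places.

Capital per worker breaks even when investment replaces (n + δ)·k; here n + δ = 0.131.
Current steady state (s = 0.46): k* = (0.46/0.131)^(1/0.73) ≈ 5.5878, y* = 5.5878^0.27 ≈ 1.5913, c* = (1−0.46)·1.5913 ≈ 0.8593.
Maximizing c = f(k) − (n+δ)·k gives f'(k) = n+δ, i.e. 0.27·k^(0.27−1) = 0.131, so k_gold = (0.27/0.131)^(1/0.73) ≈ 2.6932.
y_gold = 2.6932^0.27 ≈ 1.3067, c_gold = y_gold − 0.131·k_gold ≈ 0.9539.
Gain: Δc = 0.9539 − 0.8593 ≈ 0.0946.

Δc ≈ 0.09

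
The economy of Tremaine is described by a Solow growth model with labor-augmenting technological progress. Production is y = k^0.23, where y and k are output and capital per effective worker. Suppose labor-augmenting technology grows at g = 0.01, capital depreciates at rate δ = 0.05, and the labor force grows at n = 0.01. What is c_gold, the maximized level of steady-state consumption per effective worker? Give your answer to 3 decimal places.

Break-even investment rate: n + g + δ = 0.01 + 0.01 + 0.05 = 0.07.
Setting f'(k) = n+g+δ gives 0.23·k^(0.23−1) = 0.07, hence k_gold = (0.23/0.07)^(1/0.77) ≈ 4.6876.
y_gold = 4.6876^0.23 ≈ 1.4267.
c_gold = y_gold − (n+g+δ)·k_gold = 1.4267 − 0.07·4.6876 ≈ 1.0985.

c_gold ≈ 1.099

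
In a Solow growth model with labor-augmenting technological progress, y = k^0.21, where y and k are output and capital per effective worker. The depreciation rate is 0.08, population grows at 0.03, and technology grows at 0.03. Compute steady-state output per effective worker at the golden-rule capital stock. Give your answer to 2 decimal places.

y_gold ≈ 1.11

The effective depreciation rate is n + g + δ = 0.03 + 0.03 + 0.08 = 0.14.
Maximizing c = f(k) − (n+g+δ)·k gives f'(k) = n+g+δ, i.e. 0.21·k^(0.21−1) = 0.14, so k_gold = (0.21/0.14)^(1/0.79) ≈ 1.6707.
Output: y_gold = k_gold^0.21 = 1.6707^0.21 ≈ 1.1138.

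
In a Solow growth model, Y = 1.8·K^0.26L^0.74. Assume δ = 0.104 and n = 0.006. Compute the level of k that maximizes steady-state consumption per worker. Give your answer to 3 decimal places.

Capital per worker breaks even when investment replaces (n + δ)·k; here n + δ = 0.11.
Golden rule sets MPK = n+δ: 0.26·1.8·k^(0.26−1) = 0.11, so k_gold = (0.26·1.8/0.11)^(1/0.74) ≈ 7.0762.

k_gold ≈ 7.076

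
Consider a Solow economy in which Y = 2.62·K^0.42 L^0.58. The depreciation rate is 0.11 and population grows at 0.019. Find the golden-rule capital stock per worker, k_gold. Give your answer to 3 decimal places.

Capital per worker breaks even when investment replaces (n + δ)·k; here n + δ = 0.129.
Golden rule sets MPK = n+δ: 0.42·2.62·k^(0.42−1) = 0.129, so k_gold = (0.42·2.62/0.129)^(1/0.58) ≈ 40.2814.

k_gold ≈ 40.281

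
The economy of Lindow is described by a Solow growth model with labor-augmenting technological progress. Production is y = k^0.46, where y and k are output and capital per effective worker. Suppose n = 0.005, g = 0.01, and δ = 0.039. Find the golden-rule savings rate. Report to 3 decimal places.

s_gold = 0.460

n + g + δ = 0.005 + 0.01 + 0.039 = 0.054.
At the golden rule MPK = n+g+δ, and in any Cobb-Douglas steady state s = (n+g+δ)·k/y = MPK·k/y = capital's share 0.46.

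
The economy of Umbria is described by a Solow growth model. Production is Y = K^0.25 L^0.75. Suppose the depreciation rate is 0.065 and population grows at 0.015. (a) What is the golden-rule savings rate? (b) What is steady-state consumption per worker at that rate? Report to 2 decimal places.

(a) s_gold = 0.25; (b) c_gold ≈ 1.10

n + δ = 0.015 + 0.065 = 0.08.
For Cobb-Douglas, s_gold equals capital's share: s_gold = 0.25.
Setting f'(k) = n+δ gives 0.25·k^(0.25−1) = 0.08, hence k_gold = (0.25/0.08)^(1/0.75) ≈ 4.5688.
y_gold = 4.5688^0.25 ≈ 1.4620; c_gold = (1−0.25)·y_gold ≈ 1.0965.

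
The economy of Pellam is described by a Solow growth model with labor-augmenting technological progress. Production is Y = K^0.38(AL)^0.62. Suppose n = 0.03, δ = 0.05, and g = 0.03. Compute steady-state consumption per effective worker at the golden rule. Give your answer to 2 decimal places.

c_gold ≈ 1.33

Break-even investment rate: n + g + δ = 0.03 + 0.03 + 0.05 = 0.11.
Golden rule sets MPK = n+g+δ: 0.38·k^(0.38−1) = 0.11, so k_gold = (0.38/0.11)^(1/0.62) ≈ 7.3854.
y_gold = 7.3854^0.38 ≈ 2.1379.
c_gold = y_gold − (n+g+δ)·k_gold = 2.1379 − 0.11·7.3854 ≈ 1.3255.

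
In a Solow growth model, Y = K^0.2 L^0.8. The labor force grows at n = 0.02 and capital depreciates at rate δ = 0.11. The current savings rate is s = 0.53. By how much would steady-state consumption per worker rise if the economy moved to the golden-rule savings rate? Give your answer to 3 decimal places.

n + δ = 0.02 + 0.11 = 0.13.
Current steady state (s = 0.53): k* = (0.53/0.13)^(1/0.8) ≈ 5.7932, y* = 5.7932^0.2 ≈ 1.4210, c* = (1−0.53)·1.4210 ≈ 0.6679.
Setting f'(k) = n+δ gives 0.2·k^(0.2−1) = 0.13, hence k_gold = (0.2/0.13)^(1/0.8) ≈ 1.7134.
y_gold = 1.7134^0.2 ≈ 1.1137, c_gold = y_gold − 0.13·k_gold ≈ 0.8910.
Gain: Δc = 0.8910 − 0.6679 ≈ 0.2231.

Δc ≈ 0.223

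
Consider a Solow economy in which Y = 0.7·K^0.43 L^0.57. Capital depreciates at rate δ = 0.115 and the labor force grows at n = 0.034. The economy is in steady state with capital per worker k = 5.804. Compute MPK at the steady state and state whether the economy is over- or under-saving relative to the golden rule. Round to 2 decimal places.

over-saving; MPK ≈ 0.11

Break-even investment rate: n + δ = 0.034 + 0.115 = 0.149.
MPK = 0.43·0.7·k^(0.43−1) = 0.43·0.7·5.804^(-0.57) ≈ 0.1105.
MPK < 0.149, so the economy is dynamically inefficient (over-saving).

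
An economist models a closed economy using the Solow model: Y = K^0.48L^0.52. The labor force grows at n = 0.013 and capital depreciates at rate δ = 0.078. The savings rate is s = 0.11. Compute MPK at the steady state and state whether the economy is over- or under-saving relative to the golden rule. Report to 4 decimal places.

n + δ = 0.013 + 0.078 = 0.091.
Steady-state k*: s·k^0.48 = 0.091·k gives k* = (0.11/0.091)^(1/0.52) ≈ 1.4400.
MPK = 0.48·1.4400^(-0.52) ≈ 0.3971.
MPK > n+δ = 0.091, so the economy is dynamically efficient (under-saving).

under-saving; MPK ≈ 0.3971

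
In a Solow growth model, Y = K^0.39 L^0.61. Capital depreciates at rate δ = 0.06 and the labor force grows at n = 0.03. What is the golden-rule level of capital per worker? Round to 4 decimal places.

n + δ = 0.03 + 0.06 = 0.09.
At the golden rule the marginal product of capital equals n+δ: 0.39·k^(0.39−1) = 0.09. Solving, k_gold = (0.39/0.09)^(1/0.61) ≈ 11.0655.

k_gold ≈ 11.0655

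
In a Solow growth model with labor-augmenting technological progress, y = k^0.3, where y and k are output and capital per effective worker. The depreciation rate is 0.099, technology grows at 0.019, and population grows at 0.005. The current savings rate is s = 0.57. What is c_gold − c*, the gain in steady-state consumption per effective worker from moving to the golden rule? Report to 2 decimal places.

Break-even investment rate: n + g + δ = 0.005 + 0.019 + 0.099 = 0.123.
Current steady state (s = 0.57): k* = (0.57/0.123)^(1/0.7) ≈ 8.9410, y* = 8.9410^0.3 ≈ 1.9294, c* = (1−0.57)·1.9294 ≈ 0.8296.
At the golden rule the marginal product of capital equals n+g+δ: 0.3·k^(0.3−1) = 0.123. Solving, k_gold = (0.3/0.123)^(1/0.7) ≈ 3.5741.
y_gold = 3.5741^0.3 ≈ 1.4654, c_gold = y_gold − 0.123·k_gold ≈ 1.0258.
Gain: Δc = 1.0258 − 0.8296 ≈ 0.1961.

Δc ≈ 0.20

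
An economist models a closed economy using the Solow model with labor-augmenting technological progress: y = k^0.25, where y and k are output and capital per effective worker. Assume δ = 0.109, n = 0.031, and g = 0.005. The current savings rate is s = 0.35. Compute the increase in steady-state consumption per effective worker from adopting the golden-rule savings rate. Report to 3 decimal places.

The effective depreciation rate is n + g + δ = 0.031 + 0.005 + 0.109 = 0.145.
Current steady state (s = 0.35): k* = (0.35/0.145)^(1/0.75) ≈ 3.2379, y* = 3.2379^0.25 ≈ 1.3414, c* = (1−0.35)·1.3414 ≈ 0.8719.
Golden rule sets MPK = n+g+δ: 0.25·k^(0.25−1) = 0.145, so k_gold = (0.25/0.145)^(1/0.75) ≈ 2.0674.
y_gold = 2.0674^0.25 ≈ 1.1991, c_gold = y_gold − 0.145·k_gold ≈ 0.8993.
Gain: Δc = 0.8993 − 0.8719 ≈ 0.0274.

Δc ≈ 0.027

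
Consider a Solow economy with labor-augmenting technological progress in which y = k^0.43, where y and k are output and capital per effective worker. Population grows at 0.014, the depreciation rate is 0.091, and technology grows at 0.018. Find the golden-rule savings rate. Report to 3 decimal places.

s_gold = 0.430

Break-even investment rate: n + g + δ = 0.014 + 0.018 + 0.091 = 0.123.
At the golden rule MPK = n+g+δ, and in any Cobb-Douglas steady state s = (n+g+δ)·k/y = MPK·k/y = capital's share 0.43.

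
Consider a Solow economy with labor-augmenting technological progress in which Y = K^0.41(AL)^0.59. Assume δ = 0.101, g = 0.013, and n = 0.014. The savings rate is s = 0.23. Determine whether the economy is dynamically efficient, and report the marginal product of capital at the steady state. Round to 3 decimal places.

dynamically efficient; MPK ≈ 0.228

The effective depreciation rate is n + g + δ = 0.014 + 0.013 + 0.101 = 0.128.
Steady-state k*: s·k^0.41 = 0.128·k gives k* = (0.23/0.128)^(1/0.59) ≈ 2.7001.
MPK = 0.41·2.7001^(-0.59) ≈ 0.2282.
MPK > n+g+δ = 0.128, so the economy is dynamically efficient (under-saving).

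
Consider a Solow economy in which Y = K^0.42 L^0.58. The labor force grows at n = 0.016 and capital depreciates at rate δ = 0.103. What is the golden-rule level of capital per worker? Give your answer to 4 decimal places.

k_gold ≈ 8.7966

The effective depreciation rate is n + δ = 0.016 + 0.103 = 0.119.
Maximizing c = f(k) − (n+δ)·k gives f'(k) = n+δ, i.e. 0.42·k^(0.42−1) = 0.119, so k_gold = (0.42/0.119)^(1/0.58) ≈ 8.7966.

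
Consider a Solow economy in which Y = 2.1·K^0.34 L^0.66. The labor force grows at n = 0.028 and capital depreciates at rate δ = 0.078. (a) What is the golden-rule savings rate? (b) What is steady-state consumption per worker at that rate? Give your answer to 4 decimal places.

(a) s_gold = 0.3400; (b) c_gold ≈ 3.7026

The effective depreciation rate is n + δ = 0.028 + 0.078 = 0.106.
For Cobb-Douglas, s_gold equals capital's share: s_gold = 0.34.
Maximizing c = f(k) − (n+δ)·k gives f'(k) = n+δ, i.e. 0.34·2.1·k^(0.34−1) = 0.106, so k_gold = (0.34·2.1/0.106)^(1/0.66) ≈ 17.9945.
y_gold = 2.1·17.9945^0.34 ≈ 5.6101; c_gold = (1−0.34)·y_gold ≈ 3.7026.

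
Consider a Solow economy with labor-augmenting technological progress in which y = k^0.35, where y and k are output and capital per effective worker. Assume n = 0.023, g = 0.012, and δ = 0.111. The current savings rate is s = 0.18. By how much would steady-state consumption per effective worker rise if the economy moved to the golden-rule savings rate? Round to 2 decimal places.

The effective depreciation rate is n + g + δ = 0.023 + 0.012 + 0.111 = 0.146.
Current steady state (s = 0.18): k* = (0.18/0.146)^(1/0.65) ≈ 1.3800, y* = 1.3800^0.35 ≈ 1.1193, c* = (1−0.18)·1.1193 ≈ 0.9178.
At the golden rule the marginal product of capital equals n+g+δ: 0.35·k^(0.35−1) = 0.146. Solving, k_gold = (0.35/0.146)^(1/0.65) ≈ 3.8386.
y_gold = 3.8386^0.35 ≈ 1.6013, c_gold = y_gold − 0.146·k_gold ≈ 1.0408.
Gain: Δc = 1.0408 − 0.9178 ≈ 0.1230.

Δc ≈ 0.12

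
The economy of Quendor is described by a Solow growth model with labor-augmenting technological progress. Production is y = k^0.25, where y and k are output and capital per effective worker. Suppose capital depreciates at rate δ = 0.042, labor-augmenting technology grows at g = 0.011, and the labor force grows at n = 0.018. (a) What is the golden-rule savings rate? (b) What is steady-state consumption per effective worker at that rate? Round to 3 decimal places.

(a) s_gold = 0.250; (b) c_gold ≈ 1.141

n + g + δ = 0.018 + 0.011 + 0.042 = 0.071.
For Cobb-Douglas, s_gold equals capital's share: s_gold = 0.25.
Setting f'(k) = n+g+δ gives 0.25·k^(0.25−1) = 0.071, hence k_gold = (0.25/0.071)^(1/0.75) ≈ 5.3568.
y_gold = 5.3568^0.25 ≈ 1.5213; c_gold = (1−0.25)·y_gold ≈ 1.1410.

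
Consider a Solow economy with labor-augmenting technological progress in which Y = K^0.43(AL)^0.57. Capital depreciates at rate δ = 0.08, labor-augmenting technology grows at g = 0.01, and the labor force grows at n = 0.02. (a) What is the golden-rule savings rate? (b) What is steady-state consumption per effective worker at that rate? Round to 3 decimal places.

Break-even investment rate: n + g + δ = 0.02 + 0.01 + 0.08 = 0.11.
For Cobb-Douglas, s_gold equals capital's share: s_gold = 0.43.
Maximizing c = f(k) − (n+g+δ)·k gives f'(k) = n+g+δ, i.e. 0.43·k^(0.43−1) = 0.11, so k_gold = (0.43/0.11)^(1/0.57) ≈ 10.9328.
y_gold = 10.9328^0.43 ≈ 2.7968; c_gold = (1−0.43)·y_gold ≈ 1.5941.

(a) s_gold = 0.430; (b) c_gold ≈ 1.594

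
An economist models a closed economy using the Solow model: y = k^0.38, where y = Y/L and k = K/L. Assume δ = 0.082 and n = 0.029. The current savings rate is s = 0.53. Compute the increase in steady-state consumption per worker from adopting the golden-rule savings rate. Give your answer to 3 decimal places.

n + δ = 0.029 + 0.082 = 0.111.
Current steady state (s = 0.53): k* = (0.53/0.111)^(1/0.62) ≈ 12.4476, y* = 12.4476^0.38 ≈ 2.6069, c* = (1−0.53)·2.6069 ≈ 1.2253.
Maximizing c = f(k) − (n+δ)·k gives f'(k) = n+δ, i.e. 0.38·k^(0.38−1) = 0.111, so k_gold = (0.38/0.111)^(1/0.62) ≈ 7.2784.
y_gold = 7.2784^0.38 ≈ 2.1260, c_gold = y_gold − 0.111·k_gold ≈ 1.3181.
Gain: Δc = 1.3181 − 1.2253 ≈ 0.0929.

Δc ≈ 0.093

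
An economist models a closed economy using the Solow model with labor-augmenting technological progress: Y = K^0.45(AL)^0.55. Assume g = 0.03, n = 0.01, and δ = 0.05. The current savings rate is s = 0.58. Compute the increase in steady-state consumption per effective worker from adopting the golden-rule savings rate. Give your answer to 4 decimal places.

n + g + δ = 0.01 + 0.03 + 0.05 = 0.09.
Current steady state (s = 0.58): k* = (0.58/0.09)^(1/0.55) ≈ 29.5969, y* = 29.5969^0.45 ≈ 4.5926, c* = (1−0.58)·4.5926 ≈ 1.9289.
Maximizing c = f(k) − (n+g+δ)·k gives f'(k) = n+g+δ, i.e. 0.45·k^(0.45−1) = 0.09, so k_gold = (0.45/0.09)^(1/0.55) ≈ 18.6575.
y_gold = 18.6575^0.45 ≈ 3.7315, c_gold = y_gold − 0.09·k_gold ≈ 2.0523.
Gain: Δc = 2.0523 − 1.9289 ≈ 0.1234.

Δc ≈ 0.1234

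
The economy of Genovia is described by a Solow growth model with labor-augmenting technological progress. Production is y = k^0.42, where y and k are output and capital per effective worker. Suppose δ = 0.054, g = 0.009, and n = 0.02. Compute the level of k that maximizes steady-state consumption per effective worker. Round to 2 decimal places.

The effective depreciation rate is n + g + δ = 0.02 + 0.009 + 0.054 = 0.083.
Golden rule sets MPK = n+g+δ: 0.42·k^(0.42−1) = 0.083, so k_gold = (0.42/0.083)^(1/0.58) ≈ 16.3715.

k_gold ≈ 16.37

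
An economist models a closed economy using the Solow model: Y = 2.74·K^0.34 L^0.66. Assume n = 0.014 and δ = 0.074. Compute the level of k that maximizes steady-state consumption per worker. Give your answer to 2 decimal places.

n + δ = 0.014 + 0.074 = 0.088.
Maximizing c = f(k) − (n+δ)·k gives f'(k) = n+δ, i.e. 0.34·2.74·k^(0.34−1) = 0.088, so k_gold = (0.34·2.74/0.088)^(1/0.66) ≈ 35.6982.

k_gold ≈ 35.70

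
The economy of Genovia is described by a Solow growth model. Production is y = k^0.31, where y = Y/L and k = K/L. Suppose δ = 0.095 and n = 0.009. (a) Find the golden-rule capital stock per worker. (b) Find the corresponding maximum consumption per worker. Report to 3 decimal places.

(a) k_gold ≈ 4.869; (b) c_gold ≈ 1.127

The effective depreciation rate is n + δ = 0.009 + 0.095 = 0.104.
Maximizing c = f(k) − (n+δ)·k gives f'(k) = n+δ, i.e. 0.31·k^(0.31−1) = 0.104, so k_gold = (0.31/0.104)^(1/0.69) ≈ 4.8689.
y_gold = 4.8689^0.31 ≈ 1.6334; c_gold = y_gold − 0.104·k_gold ≈ 1.1271.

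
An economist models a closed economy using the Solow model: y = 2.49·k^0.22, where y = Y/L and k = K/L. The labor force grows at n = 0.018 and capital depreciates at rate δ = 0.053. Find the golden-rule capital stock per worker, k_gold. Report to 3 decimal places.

n + δ = 0.018 + 0.053 = 0.071.
Setting f'(k) = n+δ gives 0.22·2.49·k^(0.22−1) = 0.071, hence k_gold = (0.22·2.49/0.071)^(1/0.78) ≈ 13.7292.

k_gold ≈ 13.729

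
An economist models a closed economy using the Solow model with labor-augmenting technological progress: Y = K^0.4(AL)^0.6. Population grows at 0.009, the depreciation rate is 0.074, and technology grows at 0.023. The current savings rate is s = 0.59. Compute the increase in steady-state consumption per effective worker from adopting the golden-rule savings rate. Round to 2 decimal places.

Δc ≈ 0.17

n + g + δ = 0.009 + 0.023 + 0.074 = 0.106.
Current steady state (s = 0.59): k* = (0.59/0.106)^(1/0.6) ≈ 17.4814, y* = 17.4814^0.4 ≈ 3.1407, c* = (1−0.59)·3.1407 ≈ 1.2877.
Setting f'(k) = n+g+δ gives 0.4·k^(0.4−1) = 0.106, hence k_gold = (0.4/0.106)^(1/0.6) ≈ 9.1465.
y_gold = 9.1465^0.4 ≈ 2.4238, c_gold = y_gold − 0.106·k_gold ≈ 1.4543.
Gain: Δc = 1.4543 − 1.2877 ≈ 0.1666.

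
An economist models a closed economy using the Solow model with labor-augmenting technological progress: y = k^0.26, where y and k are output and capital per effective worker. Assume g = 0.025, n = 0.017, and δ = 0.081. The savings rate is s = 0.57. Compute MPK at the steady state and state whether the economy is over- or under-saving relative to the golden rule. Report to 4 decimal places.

The effective depreciation rate is n + g + δ = 0.017 + 0.025 + 0.081 = 0.123.
Steady-state k*: s·k^0.26 = 0.123·k gives k* = (0.57/0.123)^(1/0.74) ≈ 7.9425.
MPK = 0.26·7.9425^(-0.74) ≈ 0.0561.
MPK < n+g+δ = 0.123, so the economy is dynamically inefficient (over-saving).

over-saving; MPK ≈ 0.0561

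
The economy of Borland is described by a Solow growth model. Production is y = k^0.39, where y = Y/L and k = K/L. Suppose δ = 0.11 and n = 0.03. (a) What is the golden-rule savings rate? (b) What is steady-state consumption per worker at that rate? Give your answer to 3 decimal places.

(a) s_gold = 0.390; (b) c_gold ≈ 1.174

Break-even investment rate: n + δ = 0.03 + 0.11 = 0.14.
For Cobb-Douglas, s_gold equals capital's share: s_gold = 0.39.
At the golden rule the marginal product of capital equals n+δ: 0.39·k^(0.39−1) = 0.14. Solving, k_gold = (0.39/0.14)^(1/0.61) ≈ 5.3630.
y_gold = 5.3630^0.39 ≈ 1.9252; c_gold = (1−0.39)·y_gold ≈ 1.1743.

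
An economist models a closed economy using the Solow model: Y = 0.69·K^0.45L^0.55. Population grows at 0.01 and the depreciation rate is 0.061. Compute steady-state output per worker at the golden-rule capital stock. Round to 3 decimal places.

The effective depreciation rate is n + δ = 0.01 + 0.061 = 0.071.
At the golden rule the marginal product of capital equals n+δ: 0.45·0.69·k^(0.45−1) = 0.071. Solving, k_gold = (0.45·0.69/0.071)^(1/0.55) ≈ 14.6250.
Output: y_gold = 0.69·k_gold^0.45 = 0.69·14.6250^0.45 ≈ 2.3075.

y_gold ≈ 2.308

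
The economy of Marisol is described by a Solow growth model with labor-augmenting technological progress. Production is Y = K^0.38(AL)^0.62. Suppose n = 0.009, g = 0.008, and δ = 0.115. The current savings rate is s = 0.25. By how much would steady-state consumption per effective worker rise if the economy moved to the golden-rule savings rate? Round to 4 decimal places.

The effective depreciation rate is n + g + δ = 0.009 + 0.008 + 0.115 = 0.132.
Current steady state (s = 0.25): k* = (0.25/0.132)^(1/0.62) ≈ 2.8013, y* = 2.8013^0.38 ≈ 1.4791, c* = (1−0.25)·1.4791 ≈ 1.1093.
Golden rule sets MPK = n+g+δ: 0.38·k^(0.38−1) = 0.132, so k_gold = (0.38/0.132)^(1/0.62) ≈ 5.5038.
y_gold = 5.5038^0.38 ≈ 1.9118, c_gold = y_gold − 0.132·k_gold ≈ 1.1853.
Gain: Δc = 1.1853 − 1.1093 ≈ 0.0760.

Δc ≈ 0.0760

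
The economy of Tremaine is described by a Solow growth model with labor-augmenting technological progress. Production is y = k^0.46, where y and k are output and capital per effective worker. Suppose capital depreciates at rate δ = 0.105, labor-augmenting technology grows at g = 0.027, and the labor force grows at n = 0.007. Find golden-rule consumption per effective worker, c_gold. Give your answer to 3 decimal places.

c_gold ≈ 1.497

Break-even investment rate: n + g + δ = 0.007 + 0.027 + 0.105 = 0.139.
Golden rule sets MPK = n+g+δ: 0.46·k^(0.46−1) = 0.139, so k_gold = (0.46/0.139)^(1/0.54) ≈ 9.1725.
y_gold = 9.1725^0.46 ≈ 2.7717.
c_gold = y_gold − (n+g+δ)·k_gold = 2.7717 − 0.139·9.1725 ≈ 1.4967.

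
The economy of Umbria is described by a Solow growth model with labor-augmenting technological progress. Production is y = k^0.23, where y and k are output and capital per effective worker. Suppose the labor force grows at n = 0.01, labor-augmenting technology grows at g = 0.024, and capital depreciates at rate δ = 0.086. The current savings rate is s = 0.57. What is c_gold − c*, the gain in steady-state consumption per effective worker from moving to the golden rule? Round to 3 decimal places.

Δc ≈ 0.250

Capital per effective worker breaks even when investment replaces (n + g + δ)·k; here n + g + δ = 0.12.
Current steady state (s = 0.57): k* = (0.57/0.12)^(1/0.77) ≈ 7.5652, y* = 7.5652^0.23 ≈ 1.5927, c* = (1−0.57)·1.5927 ≈ 0.6849.
Maximizing c = f(k) − (n+g+δ)·k gives f'(k) = n+g+δ, i.e. 0.23·k^(0.23−1) = 0.12, so k_gold = (0.23/0.12)^(1/0.77) ≈ 2.3278.
y_gold = 2.3278^0.23 ≈ 1.2145, c_gold = y_gold − 0.12·k_gold ≈ 0.9352.
Gain: Δc = 0.9352 − 0.6849 ≈ 0.2503.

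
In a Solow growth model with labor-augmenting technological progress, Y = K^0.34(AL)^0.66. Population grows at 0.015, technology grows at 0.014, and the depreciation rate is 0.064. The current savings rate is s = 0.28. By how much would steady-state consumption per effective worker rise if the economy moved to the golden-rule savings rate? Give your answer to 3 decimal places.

Δc ≈ 0.017

n + g + δ = 0.015 + 0.014 + 0.064 = 0.093.
Current steady state (s = 0.28): k* = (0.28/0.093)^(1/0.66) ≈ 5.3121, y* = 5.3121^0.34 ≈ 1.7644, c* = (1−0.28)·1.7644 ≈ 1.2703.
Setting f'(k) = n+g+δ gives 0.34·k^(0.34−1) = 0.093, hence k_gold = (0.34/0.093)^(1/0.66) ≈ 7.1289.
y_gold = 7.1289^0.34 ≈ 1.9500, c_gold = y_gold − 0.093·k_gold ≈ 1.2870.
Gain: Δc = 1.2870 − 1.2703 ≈ 0.0166.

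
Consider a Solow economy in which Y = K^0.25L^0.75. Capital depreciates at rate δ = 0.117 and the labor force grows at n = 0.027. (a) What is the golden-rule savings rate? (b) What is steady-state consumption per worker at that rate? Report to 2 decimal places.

The effective depreciation rate is n + δ = 0.027 + 0.117 = 0.144.
For Cobb-Douglas, s_gold equals capital's share: s_gold = 0.25.
At the golden rule the marginal product of capital equals n+δ: 0.25·k^(0.25−1) = 0.144. Solving, k_gold = (0.25/0.144)^(1/0.75) ≈ 2.0866.
y_gold = 2.0866^0.25 ≈ 1.2019; c_gold = (1−0.25)·y_gold ≈ 0.9014.

(a) s_gold = 0.25; (b) c_gold ≈ 0.90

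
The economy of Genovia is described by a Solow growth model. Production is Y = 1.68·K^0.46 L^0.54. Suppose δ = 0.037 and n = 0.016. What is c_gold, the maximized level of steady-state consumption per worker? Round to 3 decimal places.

Capital per worker breaks even when investment replaces (n + δ)·k; here n + δ = 0.053.
Maximizing c = f(k) − (n+δ)·k gives f'(k) = n+δ, i.e. 0.46·1.68·k^(0.46−1) = 0.053, so k_gold = (0.46·1.68/0.053)^(1/0.54) ≈ 142.9450.
y_gold = 1.68·142.9450^0.46 ≈ 16.4698.
c_gold = y_gold − (n+δ)·k_gold = 16.4698 − 0.053·142.9450 ≈ 8.8937.

c_gold ≈ 8.894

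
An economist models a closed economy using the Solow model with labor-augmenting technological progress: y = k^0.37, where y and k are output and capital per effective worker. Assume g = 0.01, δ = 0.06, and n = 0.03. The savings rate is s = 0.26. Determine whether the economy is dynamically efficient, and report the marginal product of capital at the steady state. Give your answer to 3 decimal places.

dynamically efficient; MPK ≈ 0.142

The effective depreciation rate is n + g + δ = 0.03 + 0.01 + 0.06 = 0.1.
Steady-state k*: s·k^0.37 = 0.1·k gives k* = (0.26/0.1)^(1/0.63) ≈ 4.5571.
MPK = 0.37·4.5571^(-0.63) ≈ 0.1423.
MPK > n+g+δ = 0.1, so the economy is dynamically efficient (under-saving).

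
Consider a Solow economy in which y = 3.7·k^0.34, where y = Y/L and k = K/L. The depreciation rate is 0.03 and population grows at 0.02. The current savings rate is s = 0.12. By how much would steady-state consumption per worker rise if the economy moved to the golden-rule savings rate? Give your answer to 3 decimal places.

n + δ = 0.02 + 0.03 = 0.05.
Current steady state (s = 0.12): k* = (0.12·3.7/0.05)^(1/0.66) ≈ 27.3520, y* = 3.7·27.3520^0.34 ≈ 11.3967, c* = (1−0.12)·11.3967 ≈ 10.0291.
Maximizing c = f(k) − (n+δ)·k gives f'(k) = n+δ, i.e. 0.34·3.7·k^(0.34−1) = 0.05, so k_gold = (0.34·3.7/0.05)^(1/0.66) ≈ 132.5223.
y_gold = 3.7·132.5223^0.34 ≈ 19.4886, c_gold = y_gold − 0.05·k_gold ≈ 12.8625.
Gain: Δc = 12.8625 − 10.0291 ≈ 2.8334.

Δc ≈ 2.833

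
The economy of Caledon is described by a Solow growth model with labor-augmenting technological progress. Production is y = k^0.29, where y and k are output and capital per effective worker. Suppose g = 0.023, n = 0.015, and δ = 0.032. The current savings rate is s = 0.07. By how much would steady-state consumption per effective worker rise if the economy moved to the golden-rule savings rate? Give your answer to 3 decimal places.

The effective depreciation rate is n + g + δ = 0.015 + 0.023 + 0.032 = 0.07.
Current steady state (s = 0.07): k* = (0.07/0.07)^(1/0.71) ≈ 1.0000, y* = 1.0000^0.29 ≈ 1.0000, c* = (1−0.07)·1.0000 ≈ 0.9300.
Setting f'(k) = n+g+δ gives 0.29·k^(0.29−1) = 0.07, hence k_gold = (0.29/0.07)^(1/0.71) ≈ 7.4035.
y_gold = 7.4035^0.29 ≈ 1.7870, c_gold = y_gold − 0.07·k_gold ≈ 1.2688.
Gain: Δc = 1.2688 − 0.9300 ≈ 0.3388.

Δc ≈ 0.339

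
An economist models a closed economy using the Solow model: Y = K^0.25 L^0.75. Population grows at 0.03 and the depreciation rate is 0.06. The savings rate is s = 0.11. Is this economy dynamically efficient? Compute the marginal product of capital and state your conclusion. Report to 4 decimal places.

Break-even investment rate: n + δ = 0.03 + 0.06 = 0.09.
Steady-state k*: s·k^0.25 = 0.09·k gives k* = (0.11/0.09)^(1/0.75) ≈ 1.3068.
MPK = 0.25·1.3068^(-0.75) ≈ 0.2045.
MPK > n+δ = 0.09, so the economy is dynamically efficient (under-saving).

dynamically efficient; MPK ≈ 0.2045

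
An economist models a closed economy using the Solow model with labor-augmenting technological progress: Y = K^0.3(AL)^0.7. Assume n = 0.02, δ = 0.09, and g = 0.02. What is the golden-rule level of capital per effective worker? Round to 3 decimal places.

Break-even investment rate: n + g + δ = 0.02 + 0.02 + 0.09 = 0.13.
At the golden rule the marginal product of capital equals n+g+δ: 0.3·k^(0.3−1) = 0.13. Solving, k_gold = (0.3/0.13)^(1/0.7) ≈ 3.3024.

k_gold ≈ 3.302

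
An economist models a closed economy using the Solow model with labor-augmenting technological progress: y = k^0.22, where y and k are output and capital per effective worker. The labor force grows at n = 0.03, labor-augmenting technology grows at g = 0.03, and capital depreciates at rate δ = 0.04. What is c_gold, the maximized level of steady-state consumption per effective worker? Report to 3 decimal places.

Break-even investment rate: n + g + δ = 0.03 + 0.03 + 0.04 = 0.1.
Maximizing c = f(k) − (n+g+δ)·k gives f'(k) = n+g+δ, i.e. 0.22·k^(0.22−1) = 0.1, so k_gold = (0.22/0.1)^(1/0.78) ≈ 2.7479.
y_gold = 2.7479^0.22 ≈ 1.2491.
c_gold = y_gold − (n+g+δ)·k_gold = 1.2491 − 0.1·2.7479 ≈ 0.9743.

c_gold ≈ 0.974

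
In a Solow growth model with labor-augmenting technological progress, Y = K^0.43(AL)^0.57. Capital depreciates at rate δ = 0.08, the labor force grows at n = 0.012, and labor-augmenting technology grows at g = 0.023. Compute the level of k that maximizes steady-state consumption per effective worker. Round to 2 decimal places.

n + g + δ = 0.012 + 0.023 + 0.08 = 0.115.
Golden rule sets MPK = n+g+δ: 0.43·k^(0.43−1) = 0.115, so k_gold = (0.43/0.115)^(1/0.57) ≈ 10.1126.

k_gold ≈ 10.11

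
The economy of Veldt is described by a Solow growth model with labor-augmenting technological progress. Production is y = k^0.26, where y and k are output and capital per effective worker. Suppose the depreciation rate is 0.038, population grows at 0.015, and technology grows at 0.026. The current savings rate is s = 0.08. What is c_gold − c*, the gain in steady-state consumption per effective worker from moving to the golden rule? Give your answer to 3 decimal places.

Δc ≈ 0.201

Break-even investment rate: n + g + δ = 0.015 + 0.026 + 0.038 = 0.079.
Current steady state (s = 0.08): k* = (0.08/0.079)^(1/0.74) ≈ 1.0171, y* = 1.0171^0.26 ≈ 1.0044, c* = (1−0.08)·1.0044 ≈ 0.9241.
Golden rule sets MPK = n+g+δ: 0.26·k^(0.26−1) = 0.079, so k_gold = (0.26/0.079)^(1/0.74) ≈ 5.0017.
y_gold = 5.0017^0.26 ≈ 1.5197, c_gold = y_gold − 0.079·k_gold ≈ 1.1246.
Gain: Δc = 1.1246 − 0.9241 ≈ 0.2005.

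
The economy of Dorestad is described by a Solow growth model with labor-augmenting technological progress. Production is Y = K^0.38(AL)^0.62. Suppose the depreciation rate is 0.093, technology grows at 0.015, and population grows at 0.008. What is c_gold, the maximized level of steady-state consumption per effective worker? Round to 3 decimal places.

c_gold ≈ 1.283

Capital per effective worker breaks even when investment replaces (n + g + δ)·k; here n + g + δ = 0.116.
Maximizing c = f(k) − (n+g+δ)·k gives f'(k) = n+g+δ, i.e. 0.38·k^(0.38−1) = 0.116, so k_gold = (0.38/0.116)^(1/0.62) ≈ 6.7791.
y_gold = 6.7791^0.38 ≈ 2.0694.
c_gold = y_gold − (n+g+δ)·k_gold = 2.0694 − 0.116·6.7791 ≈ 1.2830.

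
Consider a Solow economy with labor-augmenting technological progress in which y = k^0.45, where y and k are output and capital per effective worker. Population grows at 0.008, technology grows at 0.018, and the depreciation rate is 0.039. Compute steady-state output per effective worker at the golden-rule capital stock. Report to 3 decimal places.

y_gold ≈ 4.870

Capital per effective worker breaks even when investment replaces (n + g + δ)·k; here n + g + δ = 0.065.
At the golden rule the marginal product of capital equals n+g+δ: 0.45·k^(0.45−1) = 0.065. Solving, k_gold = (0.45/0.065)^(1/0.55) ≈ 33.7145.
Output: y_gold = k_gold^0.45 = 33.7145^0.45 ≈ 4.8699.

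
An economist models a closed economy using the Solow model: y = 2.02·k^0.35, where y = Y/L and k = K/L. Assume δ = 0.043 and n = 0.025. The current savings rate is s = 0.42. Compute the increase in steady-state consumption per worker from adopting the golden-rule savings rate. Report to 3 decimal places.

Δc ≈ 0.072

Capital per worker breaks even when investment replaces (n + δ)·k; here n + δ = 0.068.
Current steady state (s = 0.42): k* = (0.42·2.02/0.068)^(1/0.65) ≈ 48.5618, y* = 2.02·48.5618^0.35 ≈ 7.8624, c* = (1−0.42)·7.8624 ≈ 4.5602.
At the golden rule the marginal product of capital equals n+δ: 0.35·2.02·k^(0.35−1) = 0.068. Solving, k_gold = (0.35·2.02/0.068)^(1/0.65) ≈ 36.6841.
y_gold = 2.02·36.6841^0.35 ≈ 7.1272, c_gold = y_gold − 0.068·k_gold ≈ 4.6327.
Gain: Δc = 4.6327 − 4.5602 ≈ 0.0725.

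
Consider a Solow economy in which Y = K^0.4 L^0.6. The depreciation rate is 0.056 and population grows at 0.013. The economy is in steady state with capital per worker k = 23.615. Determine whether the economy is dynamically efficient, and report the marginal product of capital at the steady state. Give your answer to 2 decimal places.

dynamically inefficient; MPK ≈ 0.06

Break-even investment rate: n + δ = 0.013 + 0.056 = 0.069.
MPK = 0.4·k^(0.4−1) = 0.4·23.615^(-0.6) ≈ 0.0600.
MPK < 0.069, so the economy is dynamically inefficient (over-saving).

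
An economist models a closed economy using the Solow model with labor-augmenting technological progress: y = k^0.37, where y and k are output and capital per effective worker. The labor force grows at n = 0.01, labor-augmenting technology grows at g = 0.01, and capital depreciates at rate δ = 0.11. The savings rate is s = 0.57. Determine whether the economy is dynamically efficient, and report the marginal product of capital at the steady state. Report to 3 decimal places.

n + g + δ = 0.01 + 0.01 + 0.11 = 0.13.
Steady-state k*: s·k^0.37 = 0.13·k gives k* = (0.57/0.13)^(1/0.63) ≈ 10.4457.
MPK = 0.37·10.4457^(-0.63) ≈ 0.0844.
MPK < n+g+δ = 0.13, so the economy is dynamically inefficient (over-saving).

dynamically inefficient; MPK ≈ 0.084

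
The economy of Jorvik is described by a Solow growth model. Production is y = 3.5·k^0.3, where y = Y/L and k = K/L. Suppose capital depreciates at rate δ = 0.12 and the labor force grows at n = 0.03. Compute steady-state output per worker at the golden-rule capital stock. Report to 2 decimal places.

y_gold ≈ 8.06

n + δ = 0.03 + 0.12 = 0.15.
At the golden rule the marginal product of capital equals n+δ: 0.3·3.5·k^(0.3−1) = 0.15. Solving, k_gold = (0.3·3.5/0.15)^(1/0.7) ≈ 16.1170.
Output: y_gold = 3.5·k_gold^0.3 = 3.5·16.1170^0.3 ≈ 8.0585.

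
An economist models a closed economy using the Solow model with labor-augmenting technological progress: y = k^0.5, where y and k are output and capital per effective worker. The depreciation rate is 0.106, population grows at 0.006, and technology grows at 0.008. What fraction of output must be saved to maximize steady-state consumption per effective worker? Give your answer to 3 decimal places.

The effective depreciation rate is n + g + δ = 0.006 + 0.008 + 0.106 = 0.12.
At the golden rule MPK = n+g+δ, and in any Cobb-Douglas steady state s = (n+g+δ)·k/y = MPK·k/y = capital's share 0.5.

s_gold = 0.500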